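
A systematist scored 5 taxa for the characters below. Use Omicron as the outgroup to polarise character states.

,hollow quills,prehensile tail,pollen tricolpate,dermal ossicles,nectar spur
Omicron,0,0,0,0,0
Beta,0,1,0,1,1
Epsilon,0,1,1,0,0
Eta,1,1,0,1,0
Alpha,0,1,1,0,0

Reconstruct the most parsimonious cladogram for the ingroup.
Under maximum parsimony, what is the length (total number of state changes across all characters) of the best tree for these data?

5

The outgroup has state '0' for every character, so '1' is the derived state throughout.
hollow quills: derived state '1' in Eta only — an autapomorphy, so it tells us nothing about relationships among taxa.
prehensile tail (derived state '1') is shared by all ingroup taxa — unites the whole ingroup.
pollen tricolpate: derived state '1' in Alpha and Epsilon only — synapomorphy for {Alpha, Epsilon}.
Only Beta and Eta show the derived state '1' for dermal ossicles, supporting them as a clade.
nectar spur: derived state '1' in Beta only — an autapomorphy, so it tells us nothing about relationships among taxa.
Most parsimonious ingroup topology: ((Beta,Eta),(Epsilon,Alpha)).
Changes per character on this tree: hollow quills: 1; prehensile tail: 1; pollen tricolpate: 1; dermal ossicles: 1; nectar spur: 1.
Total = 5.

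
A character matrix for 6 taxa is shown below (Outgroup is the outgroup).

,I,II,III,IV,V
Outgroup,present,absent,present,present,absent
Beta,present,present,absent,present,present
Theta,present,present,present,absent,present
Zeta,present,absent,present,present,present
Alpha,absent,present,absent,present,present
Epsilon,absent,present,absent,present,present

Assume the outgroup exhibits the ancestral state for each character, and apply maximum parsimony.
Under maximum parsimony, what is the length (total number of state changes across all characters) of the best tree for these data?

Character polarity is set by the outgroup: the derived state is whichever differs from the outgroup's state, so for I, III, IV the derived state is 'absent', and for the remaining characters it is 'present'.
I (derived state 'absent') is shared by Alpha and Epsilon — a synapomorphy uniting that clade.
Only Alpha, Beta, Epsilon, and Theta show the derived state 'present' for II, supporting them as a clade.
Only Alpha, Beta, and Epsilon show the derived state 'absent' for III, supporting them as a clade.
IV: derived state 'absent' in Theta only — an autapomorphy, so it tells us nothing about relationships among taxa.
V (derived state 'present') is shared by all ingroup taxa — unites the whole ingroup.
Most parsimonious ingroup topology: (((Beta,(Alpha,Epsilon)),Theta),Zeta).
Changes per character on this tree: I: 1; II: 1; III: 1; IV: 1; V: 1.
Total = 5.

5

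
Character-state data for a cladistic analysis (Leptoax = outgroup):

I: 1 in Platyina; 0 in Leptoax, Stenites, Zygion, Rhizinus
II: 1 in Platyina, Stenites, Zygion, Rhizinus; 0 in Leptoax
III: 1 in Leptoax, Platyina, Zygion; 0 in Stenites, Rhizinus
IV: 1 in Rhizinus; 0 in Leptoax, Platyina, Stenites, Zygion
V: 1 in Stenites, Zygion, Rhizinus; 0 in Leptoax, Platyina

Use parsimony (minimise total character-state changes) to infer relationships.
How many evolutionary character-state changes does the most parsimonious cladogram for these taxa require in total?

5

Character polarity is set by the outgroup: the derived state is whichever differs from the outgroup's state, so for III the derived state is '0', and for the remaining characters it is '1'.
I (derived state '1') is unique to Platyina (autapomorphy; uninformative for grouping).
II (derived state '1') is shared by all ingroup taxa — unites the whole ingroup.
Only Rhizinus and Stenites show the derived state '0' for III, supporting them as a clade.
IV: derived state '1' in Rhizinus only — an autapomorphy, so it tells us nothing about relationships among taxa.
Only Rhizinus, Stenites, and Zygion show the derived state '1' for V, supporting them as a clade.
Most parsimonious ingroup topology: (Platyina,((Stenites,Rhizinus),Zygion)).
Changes per character on this tree: I: 1; II: 1; III: 1; IV: 1; V: 1.
Total = 5.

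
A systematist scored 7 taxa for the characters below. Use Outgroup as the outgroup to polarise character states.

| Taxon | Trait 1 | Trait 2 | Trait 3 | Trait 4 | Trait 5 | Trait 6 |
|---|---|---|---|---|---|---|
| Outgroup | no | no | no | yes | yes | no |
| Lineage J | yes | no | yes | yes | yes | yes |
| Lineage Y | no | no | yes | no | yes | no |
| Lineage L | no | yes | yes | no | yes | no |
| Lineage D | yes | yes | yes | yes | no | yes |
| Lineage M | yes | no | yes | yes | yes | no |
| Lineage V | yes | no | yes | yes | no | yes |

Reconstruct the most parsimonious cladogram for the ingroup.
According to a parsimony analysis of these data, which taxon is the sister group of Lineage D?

Character polarity is set by the outgroup: the derived state is whichever differs from the outgroup's state, so for Trait 4, Trait 5 the derived state is 'no', and for the remaining characters it is 'yes'.
Only Lineage D, Lineage J, Lineage M, and Lineage V show the derived state 'yes' for Trait 1, supporting them as a clade.
Trait 2 (state 'yes') occurs in Lineage D and Lineage L but conflicts with the nesting implied by the other characters — most parsimoniously interpreted as homoplasy.
All ingroup taxa share the derived state 'yes' for Trait 3; it defines the ingroup but does not resolve relationships within it.
Only Lineage L and Lineage Y show the derived state 'no' for Trait 4, supporting them as a clade.
Trait 5 (derived state 'no') is shared by Lineage D and Lineage V — a synapomorphy uniting that clade.
Trait 6 (derived state 'yes') is shared by Lineage D, Lineage J, and Lineage V — a synapomorphy uniting that clade.
Most parsimonious ingroup topology: (((Lineage J,(Lineage D,Lineage V)),Lineage M),(Lineage Y,Lineage L)).
Lineage D and Lineage V form a cherry on this tree, so they are sister taxa.

Lineage V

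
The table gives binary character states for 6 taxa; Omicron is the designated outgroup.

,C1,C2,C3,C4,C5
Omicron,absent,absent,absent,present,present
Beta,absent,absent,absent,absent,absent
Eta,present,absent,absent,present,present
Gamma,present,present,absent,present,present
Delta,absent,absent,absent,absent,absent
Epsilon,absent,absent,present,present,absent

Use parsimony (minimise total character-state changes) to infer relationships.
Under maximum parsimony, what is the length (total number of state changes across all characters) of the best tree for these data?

Character polarity is set by the outgroup: the derived state is whichever differs from the outgroup's state, so for C4, C5 the derived state is 'absent', and for the remaining characters it is 'present'.
Only Eta and Gamma show the derived state 'present' for C1, supporting them as a clade.
C2: derived state 'present' in Gamma only — an autapomorphy, so it tells us nothing about relationships among taxa.
C3 (derived state 'present') is unique to Epsilon (autapomorphy; uninformative for grouping).
Only Beta and Delta show the derived state 'absent' for C4, supporting them as a clade.
C5: derived state 'absent' in Beta, Delta, and Epsilon only — synapomorphy for {Beta, Delta, Epsilon}.
Most parsimonious ingroup topology: (((Beta,Delta),Epsilon),(Eta,Gamma)).
Changes per character on this tree: C1: 1; C2: 1; C3: 1; C4: 1; C5: 1.
Total = 5.

5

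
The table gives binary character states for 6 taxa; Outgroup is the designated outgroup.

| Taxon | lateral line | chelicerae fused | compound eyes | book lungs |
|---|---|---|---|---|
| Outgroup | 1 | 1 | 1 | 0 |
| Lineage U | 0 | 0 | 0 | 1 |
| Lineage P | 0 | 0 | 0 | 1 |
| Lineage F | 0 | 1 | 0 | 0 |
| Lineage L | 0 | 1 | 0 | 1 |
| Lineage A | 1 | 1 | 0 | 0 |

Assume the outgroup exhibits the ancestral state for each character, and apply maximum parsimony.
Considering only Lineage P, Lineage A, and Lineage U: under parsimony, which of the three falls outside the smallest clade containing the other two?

Lineage A

Character polarity is set by the outgroup: the derived state is whichever differs from the outgroup's state, so for lateral line, chelicerae fused, compound eyes the derived state is '0', and for the remaining characters it is '1'.
lateral line (derived state '0') is shared by Lineage F, Lineage L, Lineage P, and Lineage U — a synapomorphy uniting that clade.
Only Lineage P and Lineage U show the derived state '0' for chelicerae fused, supporting them as a clade.
All ingroup taxa share the derived state '0' for compound eyes; it defines the ingroup but does not resolve relationships within it.
book lungs (derived state '1') is shared by Lineage L, Lineage P, and Lineage U — a synapomorphy uniting that clade.
Most parsimonious ingroup topology: ((((Lineage U,Lineage P),Lineage L),Lineage F),Lineage A).
Lineage P and Lineage U share a more recent common ancestor with each other than either does with Lineage A, so Lineage A is the least closely related of the three.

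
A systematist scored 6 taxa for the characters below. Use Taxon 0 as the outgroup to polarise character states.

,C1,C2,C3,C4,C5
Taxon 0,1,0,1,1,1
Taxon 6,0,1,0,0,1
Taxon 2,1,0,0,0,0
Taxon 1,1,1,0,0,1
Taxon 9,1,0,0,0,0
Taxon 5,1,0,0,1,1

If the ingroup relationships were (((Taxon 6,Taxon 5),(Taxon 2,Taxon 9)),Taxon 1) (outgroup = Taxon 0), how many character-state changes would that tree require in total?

Map each character onto (((Taxon 6,Taxon 5),(Taxon 2,Taxon 9)),Taxon 1) (rooted by Taxon 0) and count the minimum state changes it requires (Fitch parsimony):
C1: 1; C2: 2; C3: 1; C4: 2; C5: 1.
Total tree length = 7.

7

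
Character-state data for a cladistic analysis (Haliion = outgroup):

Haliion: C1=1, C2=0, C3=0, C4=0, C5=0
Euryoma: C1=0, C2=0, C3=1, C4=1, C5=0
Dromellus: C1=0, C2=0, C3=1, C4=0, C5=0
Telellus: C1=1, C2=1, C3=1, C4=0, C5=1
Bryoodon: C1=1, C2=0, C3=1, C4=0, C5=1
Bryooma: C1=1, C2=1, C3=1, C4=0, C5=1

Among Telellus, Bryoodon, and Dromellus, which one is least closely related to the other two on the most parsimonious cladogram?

Dromellus

Character polarity is set by the outgroup: the derived state is whichever differs from the outgroup's state, so for C1 the derived state is '0', and for the remaining characters it is '1'.
C1 (derived state '0') is shared by Dromellus and Euryoma — a synapomorphy uniting that clade.
C2 (derived state '1') is shared by Bryooma and Telellus — a synapomorphy uniting that clade.
All ingroup taxa share the derived state '1' for C3; it defines the ingroup but does not resolve relationships within it.
C4 (derived state '1') is unique to Euryoma (autapomorphy; uninformative for grouping).
C5 (derived state '1') is shared by Bryoodon, Bryooma, and Telellus — a synapomorphy uniting that clade.
Most parsimonious ingroup topology: ((Euryoma,Dromellus),((Telellus,Bryooma),Bryoodon)).
Telellus and Bryoodon share a more recent common ancestor with each other than either does with Dromellus, so Dromellus is the least closely related of the three.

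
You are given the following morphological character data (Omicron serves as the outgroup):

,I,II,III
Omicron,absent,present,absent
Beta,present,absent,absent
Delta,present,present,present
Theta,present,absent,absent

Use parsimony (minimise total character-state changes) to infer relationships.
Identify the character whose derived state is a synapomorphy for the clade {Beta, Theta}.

Character polarity is set by the outgroup: the derived state is whichever differs from the outgroup's state, so for II the derived state is 'absent', and for the remaining characters it is 'present'.
I (derived state 'present') is shared by all ingroup taxa — unites the whole ingroup.
Only Beta and Theta show the derived state 'absent' for II, supporting them as a clade.
III (derived state 'present') is unique to Delta (autapomorphy; uninformative for grouping).
Most parsimonious ingroup topology: ((Beta,Theta),Delta).
The clade {Beta, Theta} is supported by II: its derived state 'absent' occurs in exactly those taxa and in no other taxon (including the outgroup).

II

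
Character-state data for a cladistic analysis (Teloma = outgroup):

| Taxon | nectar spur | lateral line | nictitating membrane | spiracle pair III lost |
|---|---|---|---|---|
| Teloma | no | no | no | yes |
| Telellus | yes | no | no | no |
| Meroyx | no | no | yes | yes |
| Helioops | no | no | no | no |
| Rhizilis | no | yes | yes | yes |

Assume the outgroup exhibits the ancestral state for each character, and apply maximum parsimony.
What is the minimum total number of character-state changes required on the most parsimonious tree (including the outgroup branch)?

Character polarity is set by the outgroup: the derived state is whichever differs from the outgroup's state, so for spiracle pair III lost the derived state is 'no', and for the remaining characters it is 'yes'.
nectar spur: derived state 'yes' in Telellus only — an autapomorphy, so it tells us nothing about relationships among taxa.
lateral line: derived state 'yes' in Rhizilis only — an autapomorphy, so it tells us nothing about relationships among taxa.
Only Meroyx and Rhizilis show the derived state 'yes' for nictitating membrane, supporting them as a clade.
spiracle pair III lost (derived state 'no') is shared by Helioops and Telellus — a synapomorphy uniting that clade.
Most parsimonious ingroup topology: ((Telellus,Helioops),(Meroyx,Rhizilis)).
Changes per character on this tree: nectar spur: 1; lateral line: 1; nictitating membrane: 1; spiracle pair III lost: 1.
Total = 4.

4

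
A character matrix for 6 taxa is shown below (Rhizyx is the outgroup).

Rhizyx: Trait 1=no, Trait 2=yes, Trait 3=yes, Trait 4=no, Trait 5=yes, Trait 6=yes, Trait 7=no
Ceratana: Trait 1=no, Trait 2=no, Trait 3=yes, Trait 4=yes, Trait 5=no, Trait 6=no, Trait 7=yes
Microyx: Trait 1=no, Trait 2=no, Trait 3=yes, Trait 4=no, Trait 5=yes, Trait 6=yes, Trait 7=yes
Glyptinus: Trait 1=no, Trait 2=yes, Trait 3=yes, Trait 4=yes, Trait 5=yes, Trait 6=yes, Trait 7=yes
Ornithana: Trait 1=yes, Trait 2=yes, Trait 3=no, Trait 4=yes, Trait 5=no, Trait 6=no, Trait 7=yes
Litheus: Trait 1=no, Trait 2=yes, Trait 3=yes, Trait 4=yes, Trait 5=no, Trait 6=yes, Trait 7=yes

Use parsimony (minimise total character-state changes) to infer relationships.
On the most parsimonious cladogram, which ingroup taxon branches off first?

Microyx

Character polarity is set by the outgroup: the derived state is whichever differs from the outgroup's state, so for Trait 2, Trait 3, Trait 5, Trait 6 the derived state is 'no', and for the remaining characters it is 'yes'.
Trait 1: derived state 'yes' in Ornithana only — an autapomorphy, so it tells us nothing about relationships among taxa.
Trait 2 (state 'no') occurs in Ceratana and Microyx but conflicts with the nesting implied by the other characters — most parsimoniously interpreted as homoplasy.
Trait 3 (derived state 'no') is unique to Ornithana (autapomorphy; uninformative for grouping).
Trait 4 (derived state 'yes') is shared by Ceratana, Glyptinus, Litheus, and Ornithana — a synapomorphy uniting that clade.
Only Ceratana, Litheus, and Ornithana show the derived state 'no' for Trait 5, supporting them as a clade.
Trait 6: derived state 'no' in Ceratana and Ornithana only — synapomorphy for {Ceratana, Ornithana}.
Trait 7 (derived state 'yes') is shared by all ingroup taxa — unites the whole ingroup.
Most parsimonious ingroup topology: ((((Ceratana,Ornithana),Litheus),Glyptinus),Microyx).
Microyx is sister to the clade containing all other ingroup taxa, so it is the earliest-diverging (most basal) ingroup lineage.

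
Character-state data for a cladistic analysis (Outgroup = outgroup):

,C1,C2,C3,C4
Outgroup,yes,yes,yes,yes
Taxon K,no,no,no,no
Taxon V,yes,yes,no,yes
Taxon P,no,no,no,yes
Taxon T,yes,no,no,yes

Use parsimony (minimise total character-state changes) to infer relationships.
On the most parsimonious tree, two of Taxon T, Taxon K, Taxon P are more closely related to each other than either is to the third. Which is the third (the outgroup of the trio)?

The outgroup has state 'yes' for every character, so 'no' is the derived state throughout.
C1 (derived state 'no') is shared by Taxon K and Taxon P — a synapomorphy uniting that clade.
Only Taxon K, Taxon P, and Taxon T show the derived state 'no' for C2, supporting them as a clade.
C3 (derived state 'no') is shared by all ingroup taxa — unites the whole ingroup.
C4: derived state 'no' in Taxon K only — an autapomorphy, so it tells us nothing about relationships among taxa.
Most parsimonious ingroup topology: (((Taxon K,Taxon P),Taxon T),Taxon V).
Taxon P and Taxon K share a more recent common ancestor with each other than either does with Taxon T, so Taxon T is the least closely related of the three.

Taxon T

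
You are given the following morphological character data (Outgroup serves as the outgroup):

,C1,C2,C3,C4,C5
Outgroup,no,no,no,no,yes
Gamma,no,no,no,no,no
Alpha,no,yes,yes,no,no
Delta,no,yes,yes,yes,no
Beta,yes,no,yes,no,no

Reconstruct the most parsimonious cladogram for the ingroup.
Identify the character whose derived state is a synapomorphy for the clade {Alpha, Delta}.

C2

Character polarity is set by the outgroup: the derived state is whichever differs from the outgroup's state, so for C5 the derived state is 'no', and for the remaining characters it is 'yes'.
C1: derived state 'yes' in Beta only — an autapomorphy, so it tells us nothing about relationships among taxa.
Only Alpha and Delta show the derived state 'yes' for C2, supporting them as a clade.
C3: derived state 'yes' in Alpha, Beta, and Delta only — synapomorphy for {Alpha, Beta, Delta}.
C4 (derived state 'yes') is unique to Delta (autapomorphy; uninformative for grouping).
All ingroup taxa share the derived state 'no' for C5; it defines the ingroup but does not resolve relationships within it.
Most parsimonious ingroup topology: (Gamma,((Alpha,Delta),Beta)).
The clade {Alpha, Delta} is supported by C2: its derived state 'yes' occurs in exactly those taxa and in no other taxon (including the outgroup).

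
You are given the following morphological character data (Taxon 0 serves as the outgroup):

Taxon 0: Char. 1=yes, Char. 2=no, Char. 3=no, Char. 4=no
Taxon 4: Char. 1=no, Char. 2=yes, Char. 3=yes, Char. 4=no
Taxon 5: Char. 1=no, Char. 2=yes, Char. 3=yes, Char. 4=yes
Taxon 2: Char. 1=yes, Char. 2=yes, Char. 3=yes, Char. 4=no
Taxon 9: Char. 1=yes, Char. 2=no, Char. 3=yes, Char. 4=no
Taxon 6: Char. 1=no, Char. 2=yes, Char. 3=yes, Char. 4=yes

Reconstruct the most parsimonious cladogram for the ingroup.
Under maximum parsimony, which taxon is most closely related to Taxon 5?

Character polarity is set by the outgroup: the derived state is whichever differs from the outgroup's state, so for Char. 1 the derived state is 'no', and for the remaining characters it is 'yes'.
Char. 1: derived state 'no' in Taxon 4, Taxon 5, and Taxon 6 only — synapomorphy for {Taxon 4, Taxon 5, Taxon 6}.
Only Taxon 2, Taxon 4, Taxon 5, and Taxon 6 show the derived state 'yes' for Char. 2, supporting them as a clade.
Char. 3 (derived state 'yes') is shared by all ingroup taxa — unites the whole ingroup.
Only Taxon 5 and Taxon 6 show the derived state 'yes' for Char. 4, supporting them as a clade.
Most parsimonious ingroup topology: (((Taxon 4,(Taxon 5,Taxon 6)),Taxon 2),Taxon 9).
Taxon 5 and Taxon 6 form a cherry on this tree, so they are sister taxa.

Taxon 6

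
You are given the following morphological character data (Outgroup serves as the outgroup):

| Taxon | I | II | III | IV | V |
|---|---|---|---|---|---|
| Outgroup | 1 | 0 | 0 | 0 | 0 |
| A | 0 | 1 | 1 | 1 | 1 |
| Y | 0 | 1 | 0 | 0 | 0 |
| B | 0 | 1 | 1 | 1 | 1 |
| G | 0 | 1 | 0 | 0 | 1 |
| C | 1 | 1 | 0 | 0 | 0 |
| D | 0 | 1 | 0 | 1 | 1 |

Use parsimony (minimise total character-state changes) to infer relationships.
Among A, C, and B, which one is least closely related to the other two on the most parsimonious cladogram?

Character polarity is set by the outgroup: the derived state is whichever differs from the outgroup's state, so for I the derived state is '0', and for the remaining characters it is '1'.
Only A, B, D, G, and Y show the derived state '0' for I, supporting them as a clade.
II (derived state '1') is shared by all ingroup taxa — unites the whole ingroup.
III: derived state '1' in A and B only — synapomorphy for {A, B}.
Only A, B, and D show the derived state '1' for IV, supporting them as a clade.
V (derived state '1') is shared by A, B, D, and G — a synapomorphy uniting that clade.
Most parsimonious ingroup topology: (((((A,B),D),G),Y),C).
B and A share a more recent common ancestor with each other than either does with C, so C is the least closely related of the three.

C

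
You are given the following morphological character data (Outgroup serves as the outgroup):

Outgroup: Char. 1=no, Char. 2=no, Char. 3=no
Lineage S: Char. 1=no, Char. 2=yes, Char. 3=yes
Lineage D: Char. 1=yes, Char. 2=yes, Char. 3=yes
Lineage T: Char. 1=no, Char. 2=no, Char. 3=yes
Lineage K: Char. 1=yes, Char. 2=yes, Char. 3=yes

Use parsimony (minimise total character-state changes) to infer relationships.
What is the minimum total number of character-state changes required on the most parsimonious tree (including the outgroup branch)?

3

The outgroup has state 'no' for every character, so 'yes' is the derived state throughout.
Only Lineage D and Lineage K show the derived state 'yes' for Char. 1, supporting them as a clade.
Only Lineage D, Lineage K, and Lineage S show the derived state 'yes' for Char. 2, supporting them as a clade.
All ingroup taxa share the derived state 'yes' for Char. 3; it defines the ingroup but does not resolve relationships within it.
Most parsimonious ingroup topology: ((Lineage S,(Lineage D,Lineage K)),Lineage T).
Changes per character on this tree: Char. 1: 1; Char. 2: 1; Char. 3: 1.
Total = 3.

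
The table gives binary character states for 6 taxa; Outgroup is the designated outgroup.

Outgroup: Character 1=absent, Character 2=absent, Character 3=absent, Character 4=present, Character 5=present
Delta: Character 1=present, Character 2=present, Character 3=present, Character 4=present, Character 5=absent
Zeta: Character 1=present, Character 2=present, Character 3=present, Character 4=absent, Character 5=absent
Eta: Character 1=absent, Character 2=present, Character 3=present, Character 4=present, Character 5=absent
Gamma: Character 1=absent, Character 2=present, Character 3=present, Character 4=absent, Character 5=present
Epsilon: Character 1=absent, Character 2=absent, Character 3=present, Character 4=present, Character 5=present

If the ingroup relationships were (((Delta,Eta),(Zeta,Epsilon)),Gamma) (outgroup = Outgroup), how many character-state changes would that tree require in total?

9

Map each character onto (((Delta,Eta),(Zeta,Epsilon)),Gamma) (rooted by Outgroup) and count the minimum state changes it requires (Fitch parsimony):
Character 1: 2; Character 2: 2; Character 3: 1; Character 4: 2; Character 5: 2.
Total tree length = 9.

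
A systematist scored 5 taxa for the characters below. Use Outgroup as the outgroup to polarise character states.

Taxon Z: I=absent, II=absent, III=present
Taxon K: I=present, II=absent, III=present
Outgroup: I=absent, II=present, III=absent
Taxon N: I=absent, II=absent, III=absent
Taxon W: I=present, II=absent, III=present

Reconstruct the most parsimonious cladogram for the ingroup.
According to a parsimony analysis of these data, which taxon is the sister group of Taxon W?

Character polarity is set by the outgroup: the derived state is whichever differs from the outgroup's state, so for II the derived state is 'absent', and for the remaining characters it is 'present'.
I: derived state 'present' in Taxon K and Taxon W only — synapomorphy for {Taxon K, Taxon W}.
II (derived state 'absent') is shared by all ingroup taxa — unites the whole ingroup.
Only Taxon K, Taxon W, and Taxon Z show the derived state 'present' for III, supporting them as a clade.
Most parsimonious ingroup topology: ((Taxon Z,(Taxon W,Taxon K)),Taxon N).
Taxon W and Taxon K form a cherry on this tree, so they are sister taxa.

Taxon K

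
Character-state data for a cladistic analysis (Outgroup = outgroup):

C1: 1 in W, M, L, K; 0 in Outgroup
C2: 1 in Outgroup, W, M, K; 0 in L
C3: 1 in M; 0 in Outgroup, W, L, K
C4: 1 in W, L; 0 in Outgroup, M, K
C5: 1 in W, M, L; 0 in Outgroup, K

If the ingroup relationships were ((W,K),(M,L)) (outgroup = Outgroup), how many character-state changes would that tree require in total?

Map each character onto ((W,K),(M,L)) (rooted by Outgroup) and count the minimum state changes it requires (Fitch parsimony):
C1: 1; C2: 1; C3: 1; C4: 2; C5: 2.
Total tree length = 7.

7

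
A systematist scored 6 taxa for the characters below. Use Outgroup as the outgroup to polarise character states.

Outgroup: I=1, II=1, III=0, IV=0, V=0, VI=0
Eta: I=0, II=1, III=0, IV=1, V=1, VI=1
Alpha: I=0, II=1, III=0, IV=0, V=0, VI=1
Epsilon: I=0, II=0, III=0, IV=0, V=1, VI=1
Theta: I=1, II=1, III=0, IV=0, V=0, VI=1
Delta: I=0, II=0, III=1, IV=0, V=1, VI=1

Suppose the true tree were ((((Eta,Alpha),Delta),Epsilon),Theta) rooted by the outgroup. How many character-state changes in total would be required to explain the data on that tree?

Map each character onto ((((Eta,Alpha),Delta),Epsilon),Theta) (rooted by Outgroup) and count the minimum state changes it requires (Fitch parsimony):
I: 1; II: 2; III: 1; IV: 1; V: 2; VI: 1.
Total tree length = 8.

8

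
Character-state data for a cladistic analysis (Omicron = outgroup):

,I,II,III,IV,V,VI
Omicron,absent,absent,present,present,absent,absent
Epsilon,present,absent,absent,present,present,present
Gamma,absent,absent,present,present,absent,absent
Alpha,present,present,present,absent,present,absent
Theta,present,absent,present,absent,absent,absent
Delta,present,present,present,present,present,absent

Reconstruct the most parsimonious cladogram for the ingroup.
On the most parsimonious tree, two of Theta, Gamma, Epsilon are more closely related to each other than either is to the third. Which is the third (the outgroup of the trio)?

Gamma

Character polarity is set by the outgroup: the derived state is whichever differs from the outgroup's state, so for III, IV the derived state is 'absent', and for the remaining characters it is 'present'.
I: derived state 'present' in Alpha, Delta, Epsilon, and Theta only — synapomorphy for {Alpha, Delta, Epsilon, Theta}.
II: derived state 'present' in Alpha and Delta only — synapomorphy for {Alpha, Delta}.
III: derived state 'absent' in Epsilon only — an autapomorphy, so it tells us nothing about relationships among taxa.
IV groups Alpha and Theta, which is incompatible with the clades supported by the remaining characters; treating it as convergent (homoplasy) costs fewer steps than any alternative tree.
Only Alpha, Delta, and Epsilon show the derived state 'present' for V, supporting them as a clade.
VI (derived state 'present') is unique to Epsilon (autapomorphy; uninformative for grouping).
Most parsimonious ingroup topology: (((Epsilon,(Alpha,Delta)),Theta),Gamma).
Epsilon and Theta share a more recent common ancestor with each other than either does with Gamma, so Gamma is the least closely related of the three.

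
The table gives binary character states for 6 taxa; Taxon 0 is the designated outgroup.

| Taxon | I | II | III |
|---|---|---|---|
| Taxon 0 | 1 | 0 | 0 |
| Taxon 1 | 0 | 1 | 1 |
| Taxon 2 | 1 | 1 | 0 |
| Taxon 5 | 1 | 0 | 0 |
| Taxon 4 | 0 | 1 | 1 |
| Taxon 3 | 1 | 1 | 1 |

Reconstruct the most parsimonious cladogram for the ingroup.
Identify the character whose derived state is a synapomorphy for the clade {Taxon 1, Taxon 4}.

Character polarity is set by the outgroup: the derived state is whichever differs from the outgroup's state, so for I the derived state is '0', and for the remaining characters it is '1'.
I: derived state '0' in Taxon 1 and Taxon 4 only — synapomorphy for {Taxon 1, Taxon 4}.
II (derived state '1') is shared by Taxon 1, Taxon 2, Taxon 3, and Taxon 4 — a synapomorphy uniting that clade.
III (derived state '1') is shared by Taxon 1, Taxon 3, and Taxon 4 — a synapomorphy uniting that clade.
Most parsimonious ingroup topology: ((((Taxon 1,Taxon 4),Taxon 3),Taxon 2),Taxon 5).
The clade {Taxon 1, Taxon 4} is supported by I: its derived state '0' occurs in exactly those taxa and in no other taxon (including the outgroup).

I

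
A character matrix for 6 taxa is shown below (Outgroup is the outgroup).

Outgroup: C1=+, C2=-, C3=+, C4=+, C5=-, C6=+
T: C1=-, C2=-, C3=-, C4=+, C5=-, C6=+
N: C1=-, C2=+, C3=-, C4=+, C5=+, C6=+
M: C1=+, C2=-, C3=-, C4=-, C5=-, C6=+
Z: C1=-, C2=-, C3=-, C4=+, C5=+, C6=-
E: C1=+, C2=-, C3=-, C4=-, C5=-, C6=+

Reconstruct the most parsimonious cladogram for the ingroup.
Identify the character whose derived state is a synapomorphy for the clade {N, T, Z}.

C1

Character polarity is set by the outgroup: the derived state is whichever differs from the outgroup's state, so for C1, C3, C4, C6 the derived state is '-', and for the remaining characters it is '+'.
Only N, T, and Z show the derived state '-' for C1, supporting them as a clade.
C2: derived state '+' in N only — an autapomorphy, so it tells us nothing about relationships among taxa.
C3 (derived state '-') is shared by all ingroup taxa — unites the whole ingroup.
C4: derived state '-' in E and M only — synapomorphy for {E, M}.
Only N and Z show the derived state '+' for C5, supporting them as a clade.
C6: derived state '-' in Z only — an autapomorphy, so it tells us nothing about relationships among taxa.
Most parsimonious ingroup topology: ((T,(N,Z)),(M,E)).
The clade {N, T, Z} is supported by C1: its derived state '-' occurs in exactly those taxa and in no other taxon (including the outgroup).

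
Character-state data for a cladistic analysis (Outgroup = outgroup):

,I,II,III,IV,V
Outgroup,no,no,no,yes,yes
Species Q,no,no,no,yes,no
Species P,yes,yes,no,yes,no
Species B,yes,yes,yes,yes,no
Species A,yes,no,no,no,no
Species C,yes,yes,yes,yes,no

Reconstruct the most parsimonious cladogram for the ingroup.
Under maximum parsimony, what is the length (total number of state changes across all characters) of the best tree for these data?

Character polarity is set by the outgroup: the derived state is whichever differs from the outgroup's state, so for IV, V the derived state is 'no', and for the remaining characters it is 'yes'.
I: derived state 'yes' in Species A, Species B, Species C, and Species P only — synapomorphy for {Species A, Species B, Species C, Species P}.
II (derived state 'yes') is shared by Species B, Species C, and Species P — a synapomorphy uniting that clade.
III (derived state 'yes') is shared by Species B and Species C — a synapomorphy uniting that clade.
IV: derived state 'no' in Species A only — an autapomorphy, so it tells us nothing about relationships among taxa.
All ingroup taxa share the derived state 'no' for V; it defines the ingroup but does not resolve relationships within it.
Most parsimonious ingroup topology: (Species Q,((Species P,(Species B,Species C)),Species A)).
Changes per character on this tree: I: 1; II: 1; III: 1; IV: 1; V: 1.
Total = 5.

5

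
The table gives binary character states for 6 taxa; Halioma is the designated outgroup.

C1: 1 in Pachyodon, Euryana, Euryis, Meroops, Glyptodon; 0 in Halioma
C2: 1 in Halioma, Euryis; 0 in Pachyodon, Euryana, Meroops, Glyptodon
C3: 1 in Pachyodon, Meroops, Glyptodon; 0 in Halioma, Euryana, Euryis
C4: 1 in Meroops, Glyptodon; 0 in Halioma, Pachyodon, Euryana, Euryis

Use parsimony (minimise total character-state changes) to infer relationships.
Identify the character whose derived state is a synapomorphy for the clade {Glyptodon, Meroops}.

C4

Character polarity is set by the outgroup: the derived state is whichever differs from the outgroup's state, so for C2 the derived state is '0', and for the remaining characters it is '1'.
All ingroup taxa share the derived state '1' for C1; it defines the ingroup but does not resolve relationships within it.
C2: derived state '0' in Euryana, Glyptodon, Meroops, and Pachyodon only — synapomorphy for {Euryana, Glyptodon, Meroops, Pachyodon}.
Only Glyptodon, Meroops, and Pachyodon show the derived state '1' for C3, supporting them as a clade.
C4: derived state '1' in Glyptodon and Meroops only — synapomorphy for {Glyptodon, Meroops}.
Most parsimonious ingroup topology: (((Pachyodon,(Meroops,Glyptodon)),Euryana),Euryis).
The clade {Glyptodon, Meroops} is supported by C4: its derived state '1' occurs in exactly those taxa and in no other taxon (including the outgroup).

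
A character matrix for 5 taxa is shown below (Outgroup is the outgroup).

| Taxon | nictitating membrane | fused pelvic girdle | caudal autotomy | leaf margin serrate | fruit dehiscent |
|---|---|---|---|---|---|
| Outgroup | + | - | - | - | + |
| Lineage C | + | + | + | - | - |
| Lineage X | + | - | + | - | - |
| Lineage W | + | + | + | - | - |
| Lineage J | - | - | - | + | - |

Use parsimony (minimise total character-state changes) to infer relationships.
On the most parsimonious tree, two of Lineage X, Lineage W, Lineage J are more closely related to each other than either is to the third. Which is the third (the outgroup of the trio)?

Lineage J

Character polarity is set by the outgroup: the derived state is whichever differs from the outgroup's state, so for nictitating membrane, fruit dehiscent the derived state is '-', and for the remaining characters it is '+'.
nictitating membrane (derived state '-') is unique to Lineage J (autapomorphy; uninformative for grouping).
fused pelvic girdle: derived state '+' in Lineage C and Lineage W only — synapomorphy for {Lineage C, Lineage W}.
caudal autotomy: derived state '+' in Lineage C, Lineage W, and Lineage X only — synapomorphy for {Lineage C, Lineage W, Lineage X}.
leaf margin serrate (derived state '+') is unique to Lineage J (autapomorphy; uninformative for grouping).
All ingroup taxa share the derived state '-' for fruit dehiscent; it defines the ingroup but does not resolve relationships within it.
Most parsimonious ingroup topology: (((Lineage C,Lineage W),Lineage X),Lineage J).
Lineage X and Lineage W share a more recent common ancestor with each other than either does with Lineage J, so Lineage J is the least closely related of the three.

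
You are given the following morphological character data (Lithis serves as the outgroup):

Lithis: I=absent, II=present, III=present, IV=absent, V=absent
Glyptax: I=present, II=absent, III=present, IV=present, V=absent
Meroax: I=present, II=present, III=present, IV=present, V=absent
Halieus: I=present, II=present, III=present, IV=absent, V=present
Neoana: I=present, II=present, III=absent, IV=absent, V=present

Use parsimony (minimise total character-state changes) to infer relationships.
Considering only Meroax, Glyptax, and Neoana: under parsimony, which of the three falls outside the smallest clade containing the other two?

Neoana

Character polarity is set by the outgroup: the derived state is whichever differs from the outgroup's state, so for II, III the derived state is 'absent', and for the remaining characters it is 'present'.
I (derived state 'present') is shared by all ingroup taxa — unites the whole ingroup.
II: derived state 'absent' in Glyptax only — an autapomorphy, so it tells us nothing about relationships among taxa.
III (derived state 'absent') is unique to Neoana (autapomorphy; uninformative for grouping).
Only Glyptax and Meroax show the derived state 'present' for IV, supporting them as a clade.
V: derived state 'present' in Halieus and Neoana only — synapomorphy for {Halieus, Neoana}.
Most parsimonious ingroup topology: ((Glyptax,Meroax),(Halieus,Neoana)).
Meroax and Glyptax share a more recent common ancestor with each other than either does with Neoana, so Neoana is the least closely related of the three.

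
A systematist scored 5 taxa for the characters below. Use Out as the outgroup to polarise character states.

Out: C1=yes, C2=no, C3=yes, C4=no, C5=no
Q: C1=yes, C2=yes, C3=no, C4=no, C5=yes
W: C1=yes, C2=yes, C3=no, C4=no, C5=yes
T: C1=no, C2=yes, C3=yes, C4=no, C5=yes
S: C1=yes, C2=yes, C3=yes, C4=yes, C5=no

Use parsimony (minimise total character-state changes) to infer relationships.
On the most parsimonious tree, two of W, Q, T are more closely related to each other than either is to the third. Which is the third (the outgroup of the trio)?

T

Character polarity is set by the outgroup: the derived state is whichever differs from the outgroup's state, so for C1, C3 the derived state is 'no', and for the remaining characters it is 'yes'.
C1: derived state 'no' in T only — an autapomorphy, so it tells us nothing about relationships among taxa.
All ingroup taxa share the derived state 'yes' for C2; it defines the ingroup but does not resolve relationships within it.
C3 (derived state 'no') is shared by Q and W — a synapomorphy uniting that clade.
C4 (derived state 'yes') is unique to S (autapomorphy; uninformative for grouping).
C5: derived state 'yes' in Q, T, and W only — synapomorphy for {Q, T, W}.
Most parsimonious ingroup topology: (((Q,W),T),S).
Q and W share a more recent common ancestor with each other than either does with T, so T is the least closely related of the three.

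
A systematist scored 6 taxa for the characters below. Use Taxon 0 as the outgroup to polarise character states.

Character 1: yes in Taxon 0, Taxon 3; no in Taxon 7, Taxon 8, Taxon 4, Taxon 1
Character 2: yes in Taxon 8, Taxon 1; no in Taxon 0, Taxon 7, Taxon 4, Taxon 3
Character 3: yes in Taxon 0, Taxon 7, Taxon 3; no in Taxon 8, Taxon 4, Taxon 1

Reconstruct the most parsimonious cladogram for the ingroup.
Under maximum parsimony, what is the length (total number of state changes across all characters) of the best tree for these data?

Character polarity is set by the outgroup: the derived state is whichever differs from the outgroup's state, so for Character 1, Character 3 the derived state is 'no', and for the remaining characters it is 'yes'.
Only Taxon 1, Taxon 4, Taxon 7, and Taxon 8 show the derived state 'no' for Character 1, supporting them as a clade.
Only Taxon 1 and Taxon 8 show the derived state 'yes' for Character 2, supporting them as a clade.
Character 3 (derived state 'no') is shared by Taxon 1, Taxon 4, and Taxon 8 — a synapomorphy uniting that clade.
Most parsimonious ingroup topology: ((Taxon 7,((Taxon 8,Taxon 1),Taxon 4)),Taxon 3).
Changes per character on this tree: Character 1: 1; Character 2: 1; Character 3: 1.
Total = 3.

3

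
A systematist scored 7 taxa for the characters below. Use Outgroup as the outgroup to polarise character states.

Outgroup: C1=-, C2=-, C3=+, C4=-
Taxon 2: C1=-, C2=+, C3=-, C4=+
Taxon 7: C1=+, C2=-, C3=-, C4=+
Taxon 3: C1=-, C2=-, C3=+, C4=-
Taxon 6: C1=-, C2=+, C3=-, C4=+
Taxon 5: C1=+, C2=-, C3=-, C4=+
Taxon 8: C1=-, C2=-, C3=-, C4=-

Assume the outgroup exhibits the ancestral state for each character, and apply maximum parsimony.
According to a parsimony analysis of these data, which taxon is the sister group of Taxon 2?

Taxon 6

Character polarity is set by the outgroup: the derived state is whichever differs from the outgroup's state, so for C3 the derived state is '-', and for the remaining characters it is '+'.
C1: derived state '+' in Taxon 5 and Taxon 7 only — synapomorphy for {Taxon 5, Taxon 7}.
C2 (derived state '+') is shared by Taxon 2 and Taxon 6 — a synapomorphy uniting that clade.
C3: derived state '-' in Taxon 2, Taxon 5, Taxon 6, Taxon 7, and Taxon 8 only — synapomorphy for {Taxon 2, Taxon 5, Taxon 6, Taxon 7, Taxon 8}.
C4: derived state '+' in Taxon 2, Taxon 5, Taxon 6, and Taxon 7 only — synapomorphy for {Taxon 2, Taxon 5, Taxon 6, Taxon 7}.
Most parsimonious ingroup topology: ((((Taxon 2,Taxon 6),(Taxon 7,Taxon 5)),Taxon 8),Taxon 3).
Taxon 2 and Taxon 6 form a cherry on this tree, so they are sister taxa.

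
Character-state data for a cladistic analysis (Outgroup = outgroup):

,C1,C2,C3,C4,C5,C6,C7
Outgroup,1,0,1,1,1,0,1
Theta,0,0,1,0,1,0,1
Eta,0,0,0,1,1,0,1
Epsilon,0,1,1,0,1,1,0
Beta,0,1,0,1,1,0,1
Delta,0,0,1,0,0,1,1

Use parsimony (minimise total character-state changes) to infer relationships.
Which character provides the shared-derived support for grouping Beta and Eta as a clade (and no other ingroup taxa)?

C3

Character polarity is set by the outgroup: the derived state is whichever differs from the outgroup's state, so for C1, C3, C4, C5, C7 the derived state is '0', and for the remaining characters it is '1'.
All ingroup taxa share the derived state '0' for C1; it defines the ingroup but does not resolve relationships within it.
C2 groups Beta and Epsilon, which is incompatible with the clades supported by the remaining characters; treating it as convergent (homoplasy) costs fewer steps than any alternative tree.
C3: derived state '0' in Beta and Eta only — synapomorphy for {Beta, Eta}.
C4: derived state '0' in Delta, Epsilon, and Theta only — synapomorphy for {Delta, Epsilon, Theta}.
C5 (derived state '0') is unique to Delta (autapomorphy; uninformative for grouping).
C6: derived state '1' in Delta and Epsilon only — synapomorphy for {Delta, Epsilon}.
C7 (derived state '0') is unique to Epsilon (autapomorphy; uninformative for grouping).
Most parsimonious ingroup topology: ((Theta,(Epsilon,Delta)),(Eta,Beta)).
The clade {Beta, Eta} is supported by C3: its derived state '0' occurs in exactly those taxa and in no other taxon (including the outgroup).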